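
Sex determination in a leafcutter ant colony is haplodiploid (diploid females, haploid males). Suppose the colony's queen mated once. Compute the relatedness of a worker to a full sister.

0.75

Haplodiploid full sisters inherit their father's entire haploid genome identically (contributing 1/2) and on average half of their mother's contribution (1/2 · 1/2 = 1/4); r = 1/2 + 1/4 = 3/4.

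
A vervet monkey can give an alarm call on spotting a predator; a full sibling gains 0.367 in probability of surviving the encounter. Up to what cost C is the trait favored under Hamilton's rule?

0.1835

r to a full sibling = 1/2 (full sibs share both parents — two paths of length 2: r = 2·(1/2)^2 = 1/2).
Hamilton's rule: n·r·B > C, so the trait is favored while C < n·r·B = 1·0.5·0.367 = 0.1835.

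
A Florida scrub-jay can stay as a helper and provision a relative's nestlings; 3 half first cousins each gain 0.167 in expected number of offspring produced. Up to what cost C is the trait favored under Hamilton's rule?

r to a half first cousin = 1/16 (half first cousins share one grandparent — one path of length 4: r = (1/2)^4 = 1/16).
Hamilton's rule: n·r·B > C, so the trait is favored while C < n·r·B = 3·0.0625·0.167 = 0.0313125.

0.0313125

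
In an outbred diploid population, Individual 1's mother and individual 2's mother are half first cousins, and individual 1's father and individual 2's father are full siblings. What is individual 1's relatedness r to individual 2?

0.140625

Relatedness sums over independent paths through distinct common ancestors.
Individual 1 and individual 2 are related in two ways: half second cousins through their mothers (r = 1/64) and first cousins through their fathers (r = 1/8).
r = 1/64 + 1/8 = 9/64 = 0.140625.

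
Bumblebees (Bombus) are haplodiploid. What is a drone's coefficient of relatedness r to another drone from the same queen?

0.5

Haploid brothers each carry a random half of the queen's diploid genome, so on average they share half: r = 1/2.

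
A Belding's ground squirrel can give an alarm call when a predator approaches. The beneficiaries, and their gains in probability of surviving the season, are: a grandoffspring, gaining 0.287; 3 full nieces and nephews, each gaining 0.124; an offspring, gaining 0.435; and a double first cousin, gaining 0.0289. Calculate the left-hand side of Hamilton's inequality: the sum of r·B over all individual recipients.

0.389475

r to a grandoffspring = 0.25 (two parent–offspring links: r = (1/2)^2 = 1/4).
r to a full niece or nephew = 0.25 (full aunt/uncle↔niece/nephew: two paths of length 3 through the shared grandparent pair: r = 2·(1/2)^3 = 1/4).
r to an offspring = 1/2 (one parent–offspring link: r = (1/2)^1 = 1/2).
r to a double first cousin = 0.25 (double first cousins share both grandparent pairs — four paths of length 4: r = 4·(1/2)^4 = 1/4).
Summing one r·B term per recipient: 1·0.25·0.287 + 3·0.25·0.124 + 1·0.5·0.435 + 1·0.25·0.0289 = 0.389475.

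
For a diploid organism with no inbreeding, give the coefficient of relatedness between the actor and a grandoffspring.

Two parent–offspring links: r = (1/2)^2 = 1/4.

0.25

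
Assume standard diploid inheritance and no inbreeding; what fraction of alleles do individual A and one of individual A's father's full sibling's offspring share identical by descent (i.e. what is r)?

Each parent–offspring link contributes a factor of 1/2, and independent paths through distinct common ancestors add.
First cousins share one grandparent pair — two paths of length 4: r = 2·(1/2)^4 = 1/8.

0.125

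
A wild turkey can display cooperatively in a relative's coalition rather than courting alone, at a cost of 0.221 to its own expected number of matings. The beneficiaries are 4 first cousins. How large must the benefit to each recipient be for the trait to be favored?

0.442

r to a first cousin = 0.125 (first cousins share one grandparent pair — two paths of length 4: r = 2·(1/2)^4 = 1/8).
Hamilton's rule with n recipients of equal r: n·r·B > C, so B > C/(n·r) = 0.221/(4·0.125) = 0.442.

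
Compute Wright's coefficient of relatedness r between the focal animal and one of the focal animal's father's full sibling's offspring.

Each parent–offspring link contributes a factor of 1/2, and independent paths through distinct common ancestors add.
First cousins share one grandparent pair — two paths of length 4: r = 2·(1/2)^4 = 1/8.

0.125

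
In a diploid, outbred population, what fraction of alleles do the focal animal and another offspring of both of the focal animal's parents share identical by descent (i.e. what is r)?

0.5

Each parent–offspring link contributes a factor of 1/2, and independent paths through distinct common ancestors add.
Full sibs share both parents — two paths of length 2: r = 2·(1/2)^2 = 1/2.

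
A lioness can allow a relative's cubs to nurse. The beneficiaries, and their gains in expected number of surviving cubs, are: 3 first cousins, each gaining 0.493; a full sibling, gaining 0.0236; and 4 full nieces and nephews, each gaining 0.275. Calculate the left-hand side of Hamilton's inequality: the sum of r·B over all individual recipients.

r to a first cousin = 0.125 (first cousins share one grandparent pair — two paths of length 4: r = 2·(1/2)^4 = 1/8).
r to a full sibling = 0.5 (full sibs share both parents — two paths of length 2: r = 2·(1/2)^2 = 1/2).
r to a full niece or nephew = 0.25 (full aunt/uncle↔niece/nephew: two paths of length 3 through the shared grandparent pair: r = 2·(1/2)^3 = 1/4).
Summing one r·B term per recipient: 3·0.125·0.493 + 1·0.5·0.0236 + 4·0.25·0.275 = 0.471675.

0.471675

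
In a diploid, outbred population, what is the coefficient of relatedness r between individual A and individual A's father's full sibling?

Each parent–offspring link contributes a factor of 1/2, and independent paths through distinct common ancestors add.
Full aunt/uncle↔niece/nephew: two paths of length 3 through the shared grandparent pair: r = 2·(1/2)^3 = 1/4.

0.25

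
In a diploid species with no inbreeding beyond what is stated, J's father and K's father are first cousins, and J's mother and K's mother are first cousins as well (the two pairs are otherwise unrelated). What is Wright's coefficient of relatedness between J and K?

Wright's path rule: contributions from independent ancestry routes add.
J and K are related in two ways: second cousins through their fathers (r = 1/32) and second cousins through their mothers (r = 1/32).
r = 1/32 + 1/32 = 0.0625.

0.0625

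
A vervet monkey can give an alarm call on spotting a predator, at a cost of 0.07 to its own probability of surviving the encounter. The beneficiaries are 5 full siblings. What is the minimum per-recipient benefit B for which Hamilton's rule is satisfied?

0.028

r to a full sibling = 0.5 (full sibs share both parents — two paths of length 2: r = 2·(1/2)^2 = 1/2).
Hamilton's rule with n recipients of equal r: n·r·B > C, so B > C/(n·r) = 0.07/(5·0.5) = 0.028.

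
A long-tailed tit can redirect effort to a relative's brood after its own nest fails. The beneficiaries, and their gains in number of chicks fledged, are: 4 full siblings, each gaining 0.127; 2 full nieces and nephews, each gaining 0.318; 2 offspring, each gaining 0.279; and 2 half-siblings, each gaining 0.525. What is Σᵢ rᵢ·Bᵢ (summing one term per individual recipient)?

r to a full sibling = 0.5 (full sibs share both parents — two paths of length 2: r = 2·(1/2)^2 = 1/2).
r to a full niece or nephew = 1/4 (full aunt/uncle↔niece/nephew: two paths of length 3 through the shared grandparent pair: r = 2·(1/2)^3 = 1/4).
r to an offspring = 1/2 (one parent–offspring link: r = (1/2)^1 = 1/2).
r to a half-sibling = 0.25 (half-sibs share one parent — one path of length 2: r = (1/2)^2 = 1/4).
Summing one r·B term per recipient: 4·0.5·0.127 + 2·0.25·0.318 + 2·0.5·0.279 + 2·0.25·0.525 = 0.9545.

0.9545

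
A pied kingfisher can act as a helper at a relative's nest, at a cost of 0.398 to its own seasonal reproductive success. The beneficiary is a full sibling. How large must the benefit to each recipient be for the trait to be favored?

0.796

r to a full sibling = 0.5 (full sibs share both parents — two paths of length 2: r = 2·(1/2)^2 = 1/2).
Hamilton's rule with n recipients of equal r: n·r·B > C, so B > C/(n·r) = 0.398/(1·0.5) = 0.796.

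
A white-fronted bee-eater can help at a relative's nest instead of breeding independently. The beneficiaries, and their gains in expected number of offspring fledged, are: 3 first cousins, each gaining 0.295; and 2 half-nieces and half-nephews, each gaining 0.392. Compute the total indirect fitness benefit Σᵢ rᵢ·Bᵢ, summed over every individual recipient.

0.208625

r to a first cousin = 1/8 (first cousins share one grandparent pair — two paths of length 4: r = 2·(1/2)^4 = 1/8).
r to a half-niece or half-nephew = 0.125 (half-aunt/uncle↔niece/nephew: one path of length 3: r = (1/2)^3 = 1/8).
Summing one r·B term per recipient: 3·0.125·0.295 + 2·0.125·0.392 = 0.208625.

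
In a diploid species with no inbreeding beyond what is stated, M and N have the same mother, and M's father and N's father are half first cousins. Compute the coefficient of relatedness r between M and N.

With two independent routes of shared ancestry, r is the sum of the two contributions.
M and N are related in two ways: half-sibs through their shared mother (r = 1/4) and half second cousins through their fathers (r = 1/64).
r = 1/4 + 1/64 = 17/64 = 0.265625.

0.265625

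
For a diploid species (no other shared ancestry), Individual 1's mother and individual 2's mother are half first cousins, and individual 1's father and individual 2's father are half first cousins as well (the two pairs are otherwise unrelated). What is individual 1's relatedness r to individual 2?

With two independent routes of shared ancestry, r is the sum of the two contributions.
Individual 1 and individual 2 are related in two ways: half second cousins through their mothers (r = 1/64) and half second cousins through their fathers (r = 1/64).
r = 1/64 + 1/64 = 0.03125.

0.03125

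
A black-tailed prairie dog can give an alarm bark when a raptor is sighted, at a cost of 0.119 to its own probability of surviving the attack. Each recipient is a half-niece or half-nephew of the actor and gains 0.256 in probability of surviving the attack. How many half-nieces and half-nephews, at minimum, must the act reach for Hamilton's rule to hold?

4

r to a half-niece or half-nephew = 0.125 (half-aunt/uncle↔niece/nephew: one path of length 3: r = (1/2)^3 = 1/8).
Hamilton's rule: n·r·B > C  ⇒  n > C/(r·B) = 0.119/(0.125·0.256) = 3.719.
The smallest integer exceeding 3.719 is 4.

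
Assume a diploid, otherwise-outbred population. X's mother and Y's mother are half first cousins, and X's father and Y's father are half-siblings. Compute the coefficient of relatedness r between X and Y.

With two independent routes of shared ancestry, r is the sum of the two contributions.
X and Y are related in two ways: half second cousins through their mothers (r = 1/64) and half first cousins through their fathers (r = 1/16).
r = 1/64 + 1/16 = 0.078125.

0.078125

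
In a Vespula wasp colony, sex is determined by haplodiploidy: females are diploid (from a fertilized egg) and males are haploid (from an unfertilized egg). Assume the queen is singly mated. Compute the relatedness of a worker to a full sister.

0.75

Haplodiploid full sisters inherit their father's entire haploid genome identically (contributing 1/2) and on average half of their mother's contribution (1/2 · 1/2 = 1/4); r = 1/2 + 1/4 = 3/4.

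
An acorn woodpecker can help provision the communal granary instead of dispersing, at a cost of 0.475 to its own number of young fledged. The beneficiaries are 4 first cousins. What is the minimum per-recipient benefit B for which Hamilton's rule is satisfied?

r to a first cousin = 1/8 (first cousins share one grandparent pair — two paths of length 4: r = 2·(1/2)^4 = 1/8).
Hamilton's rule with n recipients of equal r: n·r·B > C, so B > C/(n·r) = 0.475/(4·0.125) = 0.95.

0.95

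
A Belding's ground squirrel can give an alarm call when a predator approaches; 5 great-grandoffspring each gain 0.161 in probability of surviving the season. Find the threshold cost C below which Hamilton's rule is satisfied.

r to a great-grandoffspring = 0.125 (three parent–offspring links: r = (1/2)^3 = 1/8).
Hamilton's rule: n·r·B > C, so the trait is favored while C < n·r·B = 5·0.125·0.161 = 0.100625.

0.100625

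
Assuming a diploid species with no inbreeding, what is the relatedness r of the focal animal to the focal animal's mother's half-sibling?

Each parent–offspring link contributes a factor of 1/2, and independent paths through distinct common ancestors add.
Half-aunt/uncle↔niece/nephew: one path of length 3: r = (1/2)^3 = 1/8.

0.125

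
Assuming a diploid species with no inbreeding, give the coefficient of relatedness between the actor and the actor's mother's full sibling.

0.25

Each parent–offspring link contributes a factor of 1/2, and independent paths through distinct common ancestors add.
Full aunt/uncle↔niece/nephew: two paths of length 3 through the shared grandparent pair: r = 2·(1/2)^3 = 1/4.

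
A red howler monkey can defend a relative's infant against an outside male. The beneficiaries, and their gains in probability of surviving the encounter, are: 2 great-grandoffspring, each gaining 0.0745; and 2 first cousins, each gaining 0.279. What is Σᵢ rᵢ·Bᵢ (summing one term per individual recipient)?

r to a great-grandoffspring = 1/8 (three parent–offspring links: r = (1/2)^3 = 1/8).
r to a first cousin = 0.125 (first cousins share one grandparent pair — two paths of length 4: r = 2·(1/2)^4 = 1/8).
Summing one r·B term per recipient: 2·0.125·0.0745 + 2·0.125·0.279 = 0.088375.

0.088375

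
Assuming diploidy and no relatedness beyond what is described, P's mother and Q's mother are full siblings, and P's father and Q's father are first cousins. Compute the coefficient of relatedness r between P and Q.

Wright's path rule: contributions from independent ancestry routes add.
P and Q are related in two ways: first cousins through their mothers (r = 1/8) and second cousins through their fathers (r = 1/32).
r = 1/8 + 1/32 = 5/32 = 0.15625.

0.15625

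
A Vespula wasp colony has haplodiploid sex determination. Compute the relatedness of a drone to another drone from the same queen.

0.5

Haploid brothers each carry a random half of the queen's diploid genome, so on average they share half: r = 1/2.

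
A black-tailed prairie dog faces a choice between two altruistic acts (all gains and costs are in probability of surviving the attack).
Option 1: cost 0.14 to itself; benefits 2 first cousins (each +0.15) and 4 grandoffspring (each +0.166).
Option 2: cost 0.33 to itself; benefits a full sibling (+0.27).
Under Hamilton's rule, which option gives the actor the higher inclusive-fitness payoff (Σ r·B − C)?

Option 1: r to a first cousin = 0.125.
Option 1: r to a grandoffspring = 0.25.
Option 1: Σ r·B − C = (2·0.125·0.15 + 4·0.25·0.166) − 0.14 = 0.0635.
Option 2: r to a full sibling = 0.5.
Option 2: Σ r·B − C = (1·0.5·0.27) − 0.33 = -0.195.
Option 1 has the higher net inclusive-fitness payoff.

Option 1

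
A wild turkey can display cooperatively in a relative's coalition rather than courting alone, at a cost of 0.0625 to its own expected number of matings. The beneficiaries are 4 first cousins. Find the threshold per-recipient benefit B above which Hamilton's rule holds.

r to a first cousin = 0.125 (first cousins share one grandparent pair — two paths of length 4: r = 2·(1/2)^4 = 1/8).
Hamilton's rule with n recipients of equal r: n·r·B > C, so B > C/(n·r) = 0.0625/(4·0.125) = 0.125.

0.125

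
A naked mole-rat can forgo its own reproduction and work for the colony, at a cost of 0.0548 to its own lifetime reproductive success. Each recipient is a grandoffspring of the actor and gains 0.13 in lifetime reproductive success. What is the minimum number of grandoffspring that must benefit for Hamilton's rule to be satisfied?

2

r to a grandoffspring = 1/4 (two parent–offspring links: r = (1/2)^2 = 1/4).
Hamilton's rule: n·r·B > C  ⇒  n > C/(r·B) = 0.0548/(0.25·0.13) = 1.686.
The smallest integer exceeding 1.686 is 2.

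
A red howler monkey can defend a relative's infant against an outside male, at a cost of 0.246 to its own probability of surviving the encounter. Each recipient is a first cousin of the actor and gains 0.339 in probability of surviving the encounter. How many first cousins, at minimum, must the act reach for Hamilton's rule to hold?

6

r to a first cousin = 1/8 (first cousins share one grandparent pair — two paths of length 4: r = 2·(1/2)^4 = 1/8).
Hamilton's rule: n·r·B > C  ⇒  n > C/(r·B) = 0.246/(0.125·0.339) = 5.805.
The smallest integer exceeding 5.805 is 6.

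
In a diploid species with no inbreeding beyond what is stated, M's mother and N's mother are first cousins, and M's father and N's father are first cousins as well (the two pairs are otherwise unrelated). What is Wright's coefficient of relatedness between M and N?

Wright's path rule: contributions from independent ancestry routes add.
M and N are related in two ways: second cousins through their mothers (r = 1/32) and second cousins through their fathers (r = 1/32).
r = 1/32 + 1/32 = 0.0625.

0.0625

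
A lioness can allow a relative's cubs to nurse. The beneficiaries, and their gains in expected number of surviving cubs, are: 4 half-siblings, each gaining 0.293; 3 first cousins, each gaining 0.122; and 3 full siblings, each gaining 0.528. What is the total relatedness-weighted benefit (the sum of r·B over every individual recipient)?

r to a half-sibling = 0.25 (half-sibs share one parent — one path of length 2: r = (1/2)^2 = 1/4).
r to a first cousin = 0.125 (first cousins share one grandparent pair — two paths of length 4: r = 2·(1/2)^4 = 1/8).
r to a full sibling = 1/2 (full sibs share both parents — two paths of length 2: r = 2·(1/2)^2 = 1/2).
Summing one r·B term per recipient: 4·0.25·0.293 + 3·0.125·0.122 + 3·0.5·0.528 = 1.13075.

1.13075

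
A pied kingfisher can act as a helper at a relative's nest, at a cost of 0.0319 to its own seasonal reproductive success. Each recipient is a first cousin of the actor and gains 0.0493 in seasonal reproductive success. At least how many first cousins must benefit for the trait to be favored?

r to a first cousin = 0.125 (first cousins share one grandparent pair — two paths of length 4: r = 2·(1/2)^4 = 1/8).
Hamilton's rule: n·r·B > C  ⇒  n > C/(r·B) = 0.0319/(0.125·0.0493) = 5.176.
The smallest integer exceeding 5.176 is 6.

6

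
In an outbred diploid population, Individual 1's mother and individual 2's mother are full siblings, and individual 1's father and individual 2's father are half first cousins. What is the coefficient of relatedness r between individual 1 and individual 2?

Wright's path rule: contributions from independent ancestry routes add.
Individual 1 and individual 2 are related in two ways: first cousins through their mothers (r = 1/8) and half second cousins through their fathers (r = 1/64).
r = 1/8 + 1/64 = 0.140625.

0.140625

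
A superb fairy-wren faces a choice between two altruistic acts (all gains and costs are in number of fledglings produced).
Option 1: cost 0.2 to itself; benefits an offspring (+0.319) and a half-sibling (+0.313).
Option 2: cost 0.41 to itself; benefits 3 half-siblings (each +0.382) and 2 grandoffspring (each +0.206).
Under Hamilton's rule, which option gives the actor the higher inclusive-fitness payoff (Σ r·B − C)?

Option 1: r to an offspring = 0.5.
Option 1: r to a half-sibling = 0.25.
Option 1: Σ r·B − C = (1·0.5·0.319 + 1·0.25·0.313) − 0.2 = 0.03775.
Option 2: r to a half-sibling = 0.25.
Option 2: r to a grandoffspring = 0.25.
Option 2: Σ r·B − C = (3·0.25·0.382 + 2·0.25·0.206) − 0.41 = -0.0205.
Option 1 has the higher net inclusive-fitness payoff.

Option 1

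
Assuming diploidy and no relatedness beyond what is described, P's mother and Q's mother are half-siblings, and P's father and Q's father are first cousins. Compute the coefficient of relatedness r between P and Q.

0.09375

Relatedness sums over independent paths through distinct common ancestors.
P and Q are related in two ways: half first cousins through their mothers (r = 1/16) and second cousins through their fathers (r = 1/32).
r = 1/16 + 1/32 = 3/32 = 0.09375.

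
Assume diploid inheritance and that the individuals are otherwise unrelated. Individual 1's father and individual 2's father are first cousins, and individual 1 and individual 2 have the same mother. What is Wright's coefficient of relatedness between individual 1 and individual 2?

Wright's path rule: contributions from independent ancestry routes add.
Individual 1 and individual 2 are related in two ways: second cousins through their fathers (r = 1/32) and half-sibs through their shared mother (r = 1/4).
r = 1/32 + 1/4 = 9/32 = 0.28125.

0.28125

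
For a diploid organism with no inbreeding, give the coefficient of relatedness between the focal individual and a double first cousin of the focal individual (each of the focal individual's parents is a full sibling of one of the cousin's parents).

0.25

Each parent–offspring link contributes a factor of 1/2, and independent paths through distinct common ancestors add.
Double first cousins share both grandparent pairs — four paths of length 4: r = 4·(1/2)^4 = 1/4.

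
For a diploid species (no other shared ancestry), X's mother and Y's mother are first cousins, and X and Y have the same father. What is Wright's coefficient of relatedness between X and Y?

Independent pedigree routes through distinct common ancestors add.
X and Y are related in two ways: second cousins through their mothers (r = 1/32) and half-sibs through their shared father (r = 1/4).
r = 1/32 + 1/4 = 0.28125.

0.28125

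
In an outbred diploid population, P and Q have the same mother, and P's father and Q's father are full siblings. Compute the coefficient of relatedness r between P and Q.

Wright's path rule: contributions from independent ancestry routes add.
P and Q are related in two ways: half-sibs through their shared mother (r = 1/4) and first cousins through their fathers (r = 1/8).
r = 1/4 + 1/8 = 3/8 = 0.375.

0.375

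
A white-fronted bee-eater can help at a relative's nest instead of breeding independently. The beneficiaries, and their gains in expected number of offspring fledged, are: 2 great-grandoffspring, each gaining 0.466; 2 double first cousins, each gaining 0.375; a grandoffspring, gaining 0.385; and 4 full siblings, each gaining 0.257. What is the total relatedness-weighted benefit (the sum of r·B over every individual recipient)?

r to a great-grandoffspring = 0.125 (three parent–offspring links: r = (1/2)^3 = 1/8).
r to a double first cousin = 1/4 (double first cousins share both grandparent pairs — four paths of length 4: r = 4·(1/2)^4 = 1/4).
r to a grandoffspring = 1/4 (two parent–offspring links: r = (1/2)^2 = 1/4).
r to a full sibling = 0.5 (full sibs share both parents — two paths of length 2: r = 2·(1/2)^2 = 1/2).
Summing one r·B term per recipient: 2·0.125·0.466 + 2·0.25·0.375 + 1·0.25·0.385 + 4·0.5·0.257 = 0.91425.

0.91425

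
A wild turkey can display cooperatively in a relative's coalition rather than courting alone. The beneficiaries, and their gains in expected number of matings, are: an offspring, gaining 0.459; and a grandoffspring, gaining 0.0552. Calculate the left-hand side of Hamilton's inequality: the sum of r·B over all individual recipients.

0.2433

r to an offspring = 1/2 (one parent–offspring link: r = (1/2)^1 = 1/2).
r to a grandoffspring = 1/4 (two parent–offspring links: r = (1/2)^2 = 1/4).
Summing one r·B term per recipient: 1·0.5·0.459 + 1·0.25·0.0552 = 0.2433.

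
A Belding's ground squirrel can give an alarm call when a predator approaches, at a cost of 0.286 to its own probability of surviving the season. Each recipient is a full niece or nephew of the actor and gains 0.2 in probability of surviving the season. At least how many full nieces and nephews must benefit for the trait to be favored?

6

r to a full niece or nephew = 0.25 (full aunt/uncle↔niece/nephew: two paths of length 3 through the shared grandparent pair: r = 2·(1/2)^3 = 1/4).
Hamilton's rule: n·r·B > C  ⇒  n > C/(r·B) = 0.286/(0.25·0.2) = 5.72.
The smallest integer exceeding 5.72 is 6.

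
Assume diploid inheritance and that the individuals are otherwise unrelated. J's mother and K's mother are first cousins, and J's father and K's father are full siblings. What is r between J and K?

0.15625

Relatedness sums over independent paths through distinct common ancestors.
J and K are related in two ways: second cousins through their mothers (r = 1/32) and first cousins through their fathers (r = 1/8).
r = 1/32 + 1/8 = 5/32 = 0.15625.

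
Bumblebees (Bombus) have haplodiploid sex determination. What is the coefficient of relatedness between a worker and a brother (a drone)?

0.25

Her haploid brother carries none of their father's genes and a random half of their mother's genome; that half matches the maternal half of her own genome with probability 1/2: r = 1/2 · 1/2 = 1/4.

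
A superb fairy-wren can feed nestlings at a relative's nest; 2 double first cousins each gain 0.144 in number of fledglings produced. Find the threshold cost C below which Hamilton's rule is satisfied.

0.072

r to a double first cousin = 0.25 (double first cousins share both grandparent pairs — four paths of length 4: r = 4·(1/2)^4 = 1/4).
Hamilton's rule: n·r·B > C, so the trait is favored while C < n·r·B = 2·0.25·0.144 = 0.072.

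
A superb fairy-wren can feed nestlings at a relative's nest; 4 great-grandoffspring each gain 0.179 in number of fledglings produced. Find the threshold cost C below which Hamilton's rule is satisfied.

r to a great-grandoffspring = 1/8 (three parent–offspring links: r = (1/2)^3 = 1/8).
Hamilton's rule: n·r·B > C, so the trait is favored while C < n·r·B = 4·0.125·0.179 = 0.0895.

0.0895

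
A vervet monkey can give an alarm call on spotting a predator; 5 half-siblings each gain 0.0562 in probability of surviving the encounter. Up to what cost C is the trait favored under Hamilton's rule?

r to a half-sibling = 1/4 (half-sibs share one parent — one path of length 2: r = (1/2)^2 = 1/4).
Hamilton's rule: n·r·B > C, so the trait is favored while C < n·r·B = 5·0.25·0.0562 = 0.07025.

0.07025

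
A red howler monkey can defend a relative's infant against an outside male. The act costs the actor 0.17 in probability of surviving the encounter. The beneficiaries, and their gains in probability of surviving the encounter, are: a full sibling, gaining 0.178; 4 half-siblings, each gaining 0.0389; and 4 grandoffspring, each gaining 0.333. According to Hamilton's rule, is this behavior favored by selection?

Hamilton's rule: the trait is favored when the sum of r·B over every recipient exceeds the actor's cost C.
r to a full sibling = 1/2 (full sibs share both parents — two paths of length 2: r = 2·(1/2)^2 = 1/2).
r to a half-sibling = 0.25 (half-sibs share one parent — one path of length 2: r = (1/2)^2 = 1/4).
r to a grandoffspring = 0.25 (two parent–offspring links: r = (1/2)^2 = 1/4).
Summing one r·B term per recipient: 1·0.5·0.178 + 4·0.25·0.0389 + 4·0.25·0.333 = 0.4609.
0.4609 > 0.17: the indirect benefit exceeds the cost.

Yes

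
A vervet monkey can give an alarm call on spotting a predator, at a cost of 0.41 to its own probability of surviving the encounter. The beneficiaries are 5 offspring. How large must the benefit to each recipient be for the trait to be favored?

r to an offspring = 0.5 (one parent–offspring link: r = (1/2)^1 = 1/2).
Hamilton's rule with n recipients of equal r: n·r·B > C, so B > C/(n·r) = 0.41/(5·0.5) = 0.164.

0.164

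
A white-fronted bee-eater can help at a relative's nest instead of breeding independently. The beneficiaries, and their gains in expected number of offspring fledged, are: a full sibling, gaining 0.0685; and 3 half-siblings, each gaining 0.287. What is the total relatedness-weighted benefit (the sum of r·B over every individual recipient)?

r to a full sibling = 1/2 (full sibs share both parents — two paths of length 2: r = 2·(1/2)^2 = 1/2).
r to a half-sibling = 1/4 (half-sibs share one parent — one path of length 2: r = (1/2)^2 = 1/4).
Summing one r·B term per recipient: 1·0.5·0.0685 + 3·0.25·0.287 = 0.2495.

0.2495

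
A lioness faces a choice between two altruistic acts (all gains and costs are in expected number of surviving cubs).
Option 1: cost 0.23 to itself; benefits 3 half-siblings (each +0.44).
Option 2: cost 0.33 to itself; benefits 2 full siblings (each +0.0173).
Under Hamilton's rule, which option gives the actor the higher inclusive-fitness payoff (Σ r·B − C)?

Option 1

Option 1: r to a half-sibling = 0.25.
Option 1: Σ r·B − C = (3·0.25·0.44) − 0.23 = 0.1.
Option 2: r to a full sibling = 0.5.
Option 2: Σ r·B − C = (2·0.5·0.0173) − 0.33 = -0.3127.
Option 1 has the higher net inclusive-fitness payoff.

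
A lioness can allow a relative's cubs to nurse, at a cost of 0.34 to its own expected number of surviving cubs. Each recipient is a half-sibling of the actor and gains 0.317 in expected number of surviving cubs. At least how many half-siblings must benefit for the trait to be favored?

5

r to a half-sibling = 1/4 (half-sibs share one parent — one path of length 2: r = (1/2)^2 = 1/4).
Hamilton's rule: n·r·B > C  ⇒  n > C/(r·B) = 0.34/(0.25·0.317) = 4.29.
The smallest integer exceeding 4.29 is 5.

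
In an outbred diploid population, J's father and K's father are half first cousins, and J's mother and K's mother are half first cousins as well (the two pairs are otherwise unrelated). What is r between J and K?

Independent pedigree routes through distinct common ancestors add.
J and K are related in two ways: half second cousins through their fathers (r = 1/64) and half second cousins through their mothers (r = 1/64).
r = 1/64 + 1/64 = 0.03125.

0.03125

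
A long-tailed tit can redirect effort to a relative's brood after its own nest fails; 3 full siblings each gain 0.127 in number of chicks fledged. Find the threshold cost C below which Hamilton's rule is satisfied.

r to a full sibling = 0.5 (full sibs share both parents — two paths of length 2: r = 2·(1/2)^2 = 1/2).
Hamilton's rule: n·r·B > C, so the trait is favored while C < n·r·B = 3·0.5·0.127 = 0.1905.

0.1905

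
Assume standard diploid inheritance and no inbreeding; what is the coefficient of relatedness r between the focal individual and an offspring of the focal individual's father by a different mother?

Each parent–offspring link contributes a factor of 1/2, and independent paths through distinct common ancestors add.
Half-sibs share one parent — one path of length 2: r = (1/2)^2 = 1/4.

0.25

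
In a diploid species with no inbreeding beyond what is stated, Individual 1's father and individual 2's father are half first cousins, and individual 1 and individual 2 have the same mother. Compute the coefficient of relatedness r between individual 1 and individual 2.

0.265625

With two independent routes of shared ancestry, r is the sum of the two contributions.
Individual 1 and individual 2 are related in two ways: half second cousins through their fathers (r = 1/64) and half-sibs through their shared mother (r = 1/4).
r = 1/64 + 1/4 = 17/64 = 0.265625.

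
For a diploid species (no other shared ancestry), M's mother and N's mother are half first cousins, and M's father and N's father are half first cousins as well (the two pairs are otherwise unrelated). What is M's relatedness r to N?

Independent pedigree routes through distinct common ancestors add.
M and N are related in two ways: half second cousins through their mothers (r = 1/64) and half second cousins through their fathers (r = 1/64).
r = 1/64 + 1/64 = 0.03125.

0.03125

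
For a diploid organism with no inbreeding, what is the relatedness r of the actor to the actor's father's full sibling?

Each parent–offspring link contributes a factor of 1/2, and independent paths through distinct common ancestors add.
Full aunt/uncle↔niece/nephew: two paths of length 3 through the shared grandparent pair: r = 2·(1/2)^3 = 1/4.

0.25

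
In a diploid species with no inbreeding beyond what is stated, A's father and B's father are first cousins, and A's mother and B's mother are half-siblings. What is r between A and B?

Relatedness sums over independent paths through distinct common ancestors.
A and B are related in two ways: second cousins through their fathers (r = 1/32) and half first cousins through their mothers (r = 1/16).
r = 1/32 + 1/16 = 3/32 = 0.09375.

0.09375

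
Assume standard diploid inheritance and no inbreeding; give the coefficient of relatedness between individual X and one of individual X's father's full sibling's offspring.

Each parent–offspring link contributes a factor of 1/2, and independent paths through distinct common ancestors add.
First cousins share one grandparent pair — two paths of length 4: r = 2·(1/2)^4 = 1/8.

0.125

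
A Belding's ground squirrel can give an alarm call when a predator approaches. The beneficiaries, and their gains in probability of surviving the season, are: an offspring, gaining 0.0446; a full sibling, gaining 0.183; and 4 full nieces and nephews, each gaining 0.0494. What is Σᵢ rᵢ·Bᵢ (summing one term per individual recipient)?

r to an offspring = 0.5 (one parent–offspring link: r = (1/2)^1 = 1/2).
r to a full sibling = 1/2 (full sibs share both parents — two paths of length 2: r = 2·(1/2)^2 = 1/2).
r to a full niece or nephew = 1/4 (full aunt/uncle↔niece/nephew: two paths of length 3 through the shared grandparent pair: r = 2·(1/2)^3 = 1/4).
Summing one r·B term per recipient: 1·0.5·0.0446 + 1·0.5·0.183 + 4·0.25·0.0494 = 0.1632.

0.1632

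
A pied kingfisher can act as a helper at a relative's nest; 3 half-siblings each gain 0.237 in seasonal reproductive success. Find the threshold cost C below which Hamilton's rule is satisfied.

0.17775

r to a half-sibling = 1/4 (half-sibs share one parent — one path of length 2: r = (1/2)^2 = 1/4).
Hamilton's rule: n·r·B > C, so the trait is favored while C < n·r·B = 3·0.25·0.237 = 0.17775.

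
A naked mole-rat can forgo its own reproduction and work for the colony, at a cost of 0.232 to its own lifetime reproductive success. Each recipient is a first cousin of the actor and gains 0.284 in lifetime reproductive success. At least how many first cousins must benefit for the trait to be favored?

7

r to a first cousin = 0.125 (first cousins share one grandparent pair — two paths of length 4: r = 2·(1/2)^4 = 1/8).
Hamilton's rule: n·r·B > C  ⇒  n > C/(r·B) = 0.232/(0.125·0.284) = 6.535.
The smallest integer exceeding 6.535 is 7.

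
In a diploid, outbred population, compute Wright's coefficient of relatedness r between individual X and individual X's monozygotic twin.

Each parent–offspring link contributes a factor of 1/2, and independent paths through distinct common ancestors add.
Monozygotic twins share every allele identical by descent: r = 1.

1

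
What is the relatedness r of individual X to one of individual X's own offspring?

Each parent–offspring link contributes a factor of 1/2, and independent paths through distinct common ancestors add.
One parent–offspring link: r = (1/2)^1 = 1/2.

0.5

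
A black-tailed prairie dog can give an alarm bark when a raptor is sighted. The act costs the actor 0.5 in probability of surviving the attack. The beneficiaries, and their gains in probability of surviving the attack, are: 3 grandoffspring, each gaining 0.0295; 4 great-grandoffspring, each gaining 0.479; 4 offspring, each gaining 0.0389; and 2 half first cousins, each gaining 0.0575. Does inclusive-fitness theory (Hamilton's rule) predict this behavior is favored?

No

Hamilton's rule: the trait is favored when the sum of r·B over every recipient exceeds the actor's cost C.
r to a grandoffspring = 0.25 (two parent–offspring links: r = (1/2)^2 = 1/4).
r to a great-grandoffspring = 1/8 (three parent–offspring links: r = (1/2)^3 = 1/8).
r to an offspring = 1/2 (one parent–offspring link: r = (1/2)^1 = 1/2).
r to a half first cousin = 1/16 (half first cousins share one grandparent — one path of length 4: r = (1/2)^4 = 1/16).
Summing one r·B term per recipient: 3·0.25·0.0295 + 4·0.125·0.479 + 4·0.5·0.0389 + 2·0.0625·0.0575 = 0.3466125.
0.3466125 < 0.5: the indirect benefit is less than the cost.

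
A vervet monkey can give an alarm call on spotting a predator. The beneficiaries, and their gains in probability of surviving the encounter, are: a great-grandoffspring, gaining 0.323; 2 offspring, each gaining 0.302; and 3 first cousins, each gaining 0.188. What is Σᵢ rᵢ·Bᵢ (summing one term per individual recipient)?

0.412875

r to a great-grandoffspring = 0.125 (three parent–offspring links: r = (1/2)^3 = 1/8).
r to an offspring = 1/2 (one parent–offspring link: r = (1/2)^1 = 1/2).
r to a first cousin = 1/8 (first cousins share one grandparent pair — two paths of length 4: r = 2·(1/2)^4 = 1/8).
Summing one r·B term per recipient: 1·0.125·0.323 + 2·0.5·0.302 + 3·0.125·0.188 = 0.412875.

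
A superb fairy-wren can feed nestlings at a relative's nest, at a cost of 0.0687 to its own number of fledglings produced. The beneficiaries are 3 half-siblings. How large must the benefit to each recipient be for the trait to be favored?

0.0916

r to a half-sibling = 1/4 (half-sibs share one parent — one path of length 2: r = (1/2)^2 = 1/4).
Hamilton's rule with n recipients of equal r: n·r·B > C, so B > C/(n·r) = 0.0687/(3·0.25) = 0.0916.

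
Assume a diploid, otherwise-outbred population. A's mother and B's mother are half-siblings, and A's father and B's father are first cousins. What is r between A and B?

Independent pedigree routes through distinct common ancestors add.
A and B are related in two ways: half first cousins through their mothers (r = 1/16) and second cousins through their fathers (r = 1/32).
r = 1/16 + 1/32 = 3/32 = 0.09375.

0.09375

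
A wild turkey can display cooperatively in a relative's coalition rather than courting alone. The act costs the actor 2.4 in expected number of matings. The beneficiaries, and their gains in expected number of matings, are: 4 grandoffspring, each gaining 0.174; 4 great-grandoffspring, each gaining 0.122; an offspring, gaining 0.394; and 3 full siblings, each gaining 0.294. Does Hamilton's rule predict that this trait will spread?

No

Hamilton's rule: the trait is favored when the sum of r·B over every recipient exceeds the actor's cost C.
r to a grandoffspring = 0.25 (two parent–offspring links: r = (1/2)^2 = 1/4).
r to a great-grandoffspring = 1/8 (three parent–offspring links: r = (1/2)^3 = 1/8).
r to an offspring = 0.5 (one parent–offspring link: r = (1/2)^1 = 1/2).
r to a full sibling = 1/2 (full sibs share both parents — two paths of length 2: r = 2·(1/2)^2 = 1/2).
Summing one r·B term per recipient: 4·0.25·0.174 + 4·0.125·0.122 + 1·0.5·0.394 + 3·0.5·0.294 = 0.873.
0.873 < 2.4: the indirect benefit is less than the cost.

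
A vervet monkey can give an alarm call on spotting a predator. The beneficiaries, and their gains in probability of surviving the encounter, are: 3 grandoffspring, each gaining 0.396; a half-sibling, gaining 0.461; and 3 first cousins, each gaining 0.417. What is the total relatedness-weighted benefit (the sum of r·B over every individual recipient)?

0.568625

r to a grandoffspring = 0.25 (two parent–offspring links: r = (1/2)^2 = 1/4).
r to a half-sibling = 1/4 (half-sibs share one parent — one path of length 2: r = (1/2)^2 = 1/4).
r to a first cousin = 0.125 (first cousins share one grandparent pair — two paths of length 4: r = 2·(1/2)^4 = 1/8).
Summing one r·B term per recipient: 3·0.25·0.396 + 1·0.25·0.461 + 3·0.125·0.417 = 0.568625.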